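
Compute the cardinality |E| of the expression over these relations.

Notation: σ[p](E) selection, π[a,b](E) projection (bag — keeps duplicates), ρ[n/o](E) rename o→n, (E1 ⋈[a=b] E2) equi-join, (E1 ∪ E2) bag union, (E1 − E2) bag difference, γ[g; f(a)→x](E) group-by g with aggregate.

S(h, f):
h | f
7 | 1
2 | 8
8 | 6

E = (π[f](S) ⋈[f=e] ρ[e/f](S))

Per-node cardinality:
  S → 3
  π[f](S) → 3
  S → 3
  ρ[e/f](S) → 3
  (π[f](S) ⋈[f=e] ρ[e/f](S)) → 3

|E| = 3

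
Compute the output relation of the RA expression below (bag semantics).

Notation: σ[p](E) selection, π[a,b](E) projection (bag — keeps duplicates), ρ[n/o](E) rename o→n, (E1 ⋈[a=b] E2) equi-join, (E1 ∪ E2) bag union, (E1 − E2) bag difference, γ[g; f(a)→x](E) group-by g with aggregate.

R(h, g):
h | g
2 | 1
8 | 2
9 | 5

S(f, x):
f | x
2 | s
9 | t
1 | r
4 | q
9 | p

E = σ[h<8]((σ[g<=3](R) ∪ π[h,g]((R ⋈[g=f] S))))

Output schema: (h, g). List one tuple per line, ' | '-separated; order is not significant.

Stepwise |·|:
  R → 3
  σ[g<=3](R) → 2
  R → 3
  S → 5
  (R ⋈[g=f] S) → 2
  π[h,g]((R ⋈[g=f] S)) → 2
  (σ[g<=3](R) ∪ π[h,g]((R ⋈[g=f] S))) → 4
  σ[h<8]((σ[g<=3](R) ∪ π[h,g]((R ⋈[g=f] S)))) → 2

== RESULT ==
h | g
2 | 1
2 | 1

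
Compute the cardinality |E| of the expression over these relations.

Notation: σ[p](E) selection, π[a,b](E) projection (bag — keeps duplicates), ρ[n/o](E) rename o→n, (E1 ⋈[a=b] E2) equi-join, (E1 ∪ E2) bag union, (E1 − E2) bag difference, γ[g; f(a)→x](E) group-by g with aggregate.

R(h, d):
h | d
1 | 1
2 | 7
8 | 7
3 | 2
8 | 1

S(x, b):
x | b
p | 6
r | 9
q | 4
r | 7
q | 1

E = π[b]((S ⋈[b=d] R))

Subexpression sizes:
  S → 5
  R → 5
  (S ⋈[b=d] R) → 4
  π[b]((S ⋈[b=d] R)) → 4

|E| = 4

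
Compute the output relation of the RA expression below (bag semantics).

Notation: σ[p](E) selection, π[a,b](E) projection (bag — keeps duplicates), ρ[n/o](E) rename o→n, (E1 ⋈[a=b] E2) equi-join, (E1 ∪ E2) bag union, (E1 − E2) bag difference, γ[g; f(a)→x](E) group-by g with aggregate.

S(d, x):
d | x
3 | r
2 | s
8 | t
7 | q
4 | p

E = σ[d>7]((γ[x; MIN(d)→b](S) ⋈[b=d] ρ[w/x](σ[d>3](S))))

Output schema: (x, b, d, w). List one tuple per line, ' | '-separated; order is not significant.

Per-node cardinality:
  S → 5
  γ[x; MIN(d)→b](S) → 5
  S → 5
  σ[d>3](S) → 3
  ρ[w/x](σ[d>3](S)) → 3
  (γ[x; MIN(d)→b](S) ⋈[b=d] ρ[w/x](σ[d>3](S))) → 3
  σ[d>7]((γ[x; MIN(d)→b](S) ⋈[b=d] ρ[w/x](σ[d>3](S)))) → 1

== RESULT ==
x | b | d | w
t | 8 | 8 | t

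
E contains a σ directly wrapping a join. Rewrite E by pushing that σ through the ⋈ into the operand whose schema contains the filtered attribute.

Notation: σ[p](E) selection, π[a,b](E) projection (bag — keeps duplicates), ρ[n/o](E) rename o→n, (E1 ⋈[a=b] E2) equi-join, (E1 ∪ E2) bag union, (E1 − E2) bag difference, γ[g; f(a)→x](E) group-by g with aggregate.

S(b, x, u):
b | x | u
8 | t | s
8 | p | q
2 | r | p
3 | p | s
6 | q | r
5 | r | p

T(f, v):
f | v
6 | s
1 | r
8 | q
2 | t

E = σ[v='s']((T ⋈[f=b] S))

σ filters on v, owned by the left side.
E' = (σ[v='s'](T) ⋈[f=b] S)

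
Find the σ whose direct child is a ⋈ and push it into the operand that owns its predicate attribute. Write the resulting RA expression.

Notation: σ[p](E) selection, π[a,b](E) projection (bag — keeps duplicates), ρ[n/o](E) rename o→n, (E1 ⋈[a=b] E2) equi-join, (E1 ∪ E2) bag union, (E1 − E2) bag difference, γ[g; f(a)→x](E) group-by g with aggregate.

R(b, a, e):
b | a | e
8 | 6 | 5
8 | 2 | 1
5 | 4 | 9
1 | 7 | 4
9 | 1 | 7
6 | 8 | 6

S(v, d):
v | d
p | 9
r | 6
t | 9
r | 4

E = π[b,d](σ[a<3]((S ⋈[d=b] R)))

σ filters on a, owned by the right side.
E' = π[b,d]((S ⋈[d=b] σ[a<3](R)))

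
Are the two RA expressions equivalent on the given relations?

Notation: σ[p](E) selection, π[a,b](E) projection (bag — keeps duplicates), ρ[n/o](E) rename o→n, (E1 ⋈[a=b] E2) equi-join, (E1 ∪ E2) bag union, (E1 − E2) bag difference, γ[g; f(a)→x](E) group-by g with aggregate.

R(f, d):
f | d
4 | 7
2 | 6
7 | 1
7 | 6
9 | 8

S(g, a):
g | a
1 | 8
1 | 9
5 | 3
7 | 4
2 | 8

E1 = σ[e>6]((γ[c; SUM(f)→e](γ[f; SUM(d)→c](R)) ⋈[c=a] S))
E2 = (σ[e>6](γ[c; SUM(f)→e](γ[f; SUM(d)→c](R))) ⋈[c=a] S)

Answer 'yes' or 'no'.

E1 stepwise |·|:
  R → 5
  γ[f; SUM(d)→c](R) → 4
  γ[c; SUM(f)→e](γ[f; SUM(d)→c](R)) → 3
  S → 5
  (γ[c; SUM(f)→e](γ[f; SUM(d)→c](R)) ⋈[c=a] S) → 2
  σ[e>6]((γ[c; SUM(f)→e](γ[f; SUM(d)→c](R)) ⋈[c=a] S)) → 2
E2 stepwise |·|:
  R → 5
  γ[f; SUM(d)→c](R) → 4
  γ[c; SUM(f)→e](γ[f; SUM(d)→c](R)) → 3
  σ[e>6](γ[c; SUM(f)→e](γ[f; SUM(d)→c](R))) → 2
  S → 5
  (σ[e>6](γ[c; SUM(f)→e](γ[f; SUM(d)→c](R))) ⋈[c=a] S) → 2

E1 and E2 produce the same multiset:
c | e | g | a
8 | 9 | 1 | 8
8 | 9 | 2 | 8

yes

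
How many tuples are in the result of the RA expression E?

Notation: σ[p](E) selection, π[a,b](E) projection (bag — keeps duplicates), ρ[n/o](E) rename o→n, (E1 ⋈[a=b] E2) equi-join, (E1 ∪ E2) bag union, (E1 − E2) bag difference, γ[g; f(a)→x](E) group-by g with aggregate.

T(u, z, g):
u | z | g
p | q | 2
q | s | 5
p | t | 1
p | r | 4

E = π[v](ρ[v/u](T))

Stepwise |·|:
  T → 4
  ρ[v/u](T) → 4
  π[v](ρ[v/u](T)) → 4

|E| = 4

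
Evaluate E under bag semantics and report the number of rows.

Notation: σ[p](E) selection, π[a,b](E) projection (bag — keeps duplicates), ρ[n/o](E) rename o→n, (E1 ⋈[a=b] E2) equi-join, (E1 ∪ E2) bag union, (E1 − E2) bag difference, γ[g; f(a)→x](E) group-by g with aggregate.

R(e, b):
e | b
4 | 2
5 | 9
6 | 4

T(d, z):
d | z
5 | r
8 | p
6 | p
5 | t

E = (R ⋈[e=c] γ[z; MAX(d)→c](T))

Stepwise |·|:
  R → 3
  T → 4
  γ[z; MAX(d)→c](T) → 3
  (R ⋈[e=c] γ[z; MAX(d)→c](T)) → 2

|E| = 2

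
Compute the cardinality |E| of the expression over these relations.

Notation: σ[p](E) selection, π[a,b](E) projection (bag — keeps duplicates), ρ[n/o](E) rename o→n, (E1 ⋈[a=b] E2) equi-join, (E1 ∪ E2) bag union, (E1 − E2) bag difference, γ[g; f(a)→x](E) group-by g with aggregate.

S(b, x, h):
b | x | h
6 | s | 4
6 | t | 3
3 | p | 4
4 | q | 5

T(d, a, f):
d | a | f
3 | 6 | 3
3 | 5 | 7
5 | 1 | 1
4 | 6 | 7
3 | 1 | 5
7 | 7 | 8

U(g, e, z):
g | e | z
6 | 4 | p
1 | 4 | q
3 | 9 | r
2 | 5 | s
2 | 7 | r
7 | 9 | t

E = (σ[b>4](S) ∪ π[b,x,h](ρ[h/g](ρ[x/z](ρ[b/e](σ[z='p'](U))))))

Row counts bottom-up:
  S → 4
  σ[b>4](S) → 2
  U → 6
  σ[z='p'](U) → 1
  ρ[b/e](σ[z='p'](U)) → 1
  ρ[x/z](ρ[b/e](σ[z='p'](U))) → 1
  ρ[h/g](ρ[x/z](ρ[b/e](σ[z='p'](U)))) → 1
  π[b,x,h](ρ[h/g](ρ[x/z](ρ[b/e](σ[z='p'](U))))) → 1
  (σ[b>4](S) ∪ π[b,x,h](ρ[h/g](ρ[x/z](ρ[b/e](σ[z='p'](U)))))) → 3

|E| = 3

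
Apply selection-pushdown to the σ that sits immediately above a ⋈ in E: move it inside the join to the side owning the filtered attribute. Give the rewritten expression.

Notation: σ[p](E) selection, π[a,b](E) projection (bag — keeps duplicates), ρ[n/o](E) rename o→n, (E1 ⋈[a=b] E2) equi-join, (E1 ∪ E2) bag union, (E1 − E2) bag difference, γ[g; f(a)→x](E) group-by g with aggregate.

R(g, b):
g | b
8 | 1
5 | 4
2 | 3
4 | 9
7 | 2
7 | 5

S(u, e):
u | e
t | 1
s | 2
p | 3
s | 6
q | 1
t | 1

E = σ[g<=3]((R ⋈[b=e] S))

σ filters on g, owned by the left side.
E' = (σ[g<=3](R) ⋈[b=e] S)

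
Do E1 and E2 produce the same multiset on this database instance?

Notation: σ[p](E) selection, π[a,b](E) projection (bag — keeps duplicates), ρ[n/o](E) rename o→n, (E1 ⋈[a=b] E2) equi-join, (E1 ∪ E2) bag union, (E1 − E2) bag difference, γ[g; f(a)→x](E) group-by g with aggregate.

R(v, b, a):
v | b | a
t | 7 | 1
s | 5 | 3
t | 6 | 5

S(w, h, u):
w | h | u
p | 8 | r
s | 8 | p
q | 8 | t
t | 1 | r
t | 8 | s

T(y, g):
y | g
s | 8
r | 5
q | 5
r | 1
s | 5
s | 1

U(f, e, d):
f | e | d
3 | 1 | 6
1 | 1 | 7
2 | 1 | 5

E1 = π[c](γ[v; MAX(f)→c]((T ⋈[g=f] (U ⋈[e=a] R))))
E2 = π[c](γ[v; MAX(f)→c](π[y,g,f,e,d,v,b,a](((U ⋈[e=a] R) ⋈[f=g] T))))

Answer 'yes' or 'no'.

E1 per-node cardinality:
  T → 6
  U → 3
  R → 3
  (U ⋈[e=a] R) → 3
  (T ⋈[g=f] (U ⋈[e=a] R)) → 2
  γ[v; MAX(f)→c]((T ⋈[g=f] (U ⋈[e=a] R))) → 1
  π[c](γ[v; MAX(f)→c]((T ⋈[g=f] (U ⋈[e=a] R)))) → 1
E2 per-node cardinality:
  U → 3
  R → 3
  (U ⋈[e=a] R) → 3
  T → 6
  ((U ⋈[e=a] R) ⋈[f=g] T) → 2
  π[y,g,f,e,d,v,b,a](((U ⋈[e=a] R) ⋈[f=g] T)) → 2
  γ[v; MAX(f)→c](π[y,g,f,e,d,v,b,a](((U ⋈[e=a] R) ⋈[f=g] T))) → 1
  π[c](γ[v; MAX(f)→c](π[y,g,f,e,d,v,b,a](((U ⋈[e=a] R) ⋈[f=g] T)))) → 1

E1 and E2 produce the same multiset:
c
1

yes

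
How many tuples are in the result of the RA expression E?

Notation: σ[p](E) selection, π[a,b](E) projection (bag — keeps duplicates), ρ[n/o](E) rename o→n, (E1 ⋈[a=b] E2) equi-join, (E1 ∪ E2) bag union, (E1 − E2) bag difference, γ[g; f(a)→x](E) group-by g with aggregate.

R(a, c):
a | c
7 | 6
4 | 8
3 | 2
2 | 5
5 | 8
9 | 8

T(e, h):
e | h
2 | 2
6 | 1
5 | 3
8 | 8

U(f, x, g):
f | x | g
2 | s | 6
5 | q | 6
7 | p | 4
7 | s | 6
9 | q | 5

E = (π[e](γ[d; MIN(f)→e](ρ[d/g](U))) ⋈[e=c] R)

Row counts bottom-up:
  U → 5
  ρ[d/g](U) → 5
  γ[d; MIN(f)→e](ρ[d/g](U)) → 3
  π[e](γ[d; MIN(f)→e](ρ[d/g](U))) → 3
  R → 6
  (π[e](γ[d; MIN(f)→e](ρ[d/g](U))) ⋈[e=c] R) → 1

|E| = 1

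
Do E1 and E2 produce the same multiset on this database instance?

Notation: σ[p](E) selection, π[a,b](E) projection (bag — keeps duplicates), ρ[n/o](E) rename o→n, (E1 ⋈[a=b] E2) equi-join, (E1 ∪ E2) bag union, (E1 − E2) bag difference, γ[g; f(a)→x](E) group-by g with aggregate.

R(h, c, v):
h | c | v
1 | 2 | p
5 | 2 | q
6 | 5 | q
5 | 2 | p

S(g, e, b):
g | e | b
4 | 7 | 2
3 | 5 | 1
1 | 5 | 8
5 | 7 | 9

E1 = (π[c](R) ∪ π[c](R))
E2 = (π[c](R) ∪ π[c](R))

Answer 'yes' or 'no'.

E1 row counts bottom-up:
  R → 4
  π[c](R) → 4
  R → 4
  π[c](R) → 4
  (π[c](R) ∪ π[c](R)) → 8
E2 row counts bottom-up:
  R → 4
  π[c](R) → 4
  R → 4
  π[c](R) → 4
  (π[c](R) ∪ π[c](R)) → 8

E1 and E2 produce the same multiset:
c
2
2
2
2
2
2
5
5

yes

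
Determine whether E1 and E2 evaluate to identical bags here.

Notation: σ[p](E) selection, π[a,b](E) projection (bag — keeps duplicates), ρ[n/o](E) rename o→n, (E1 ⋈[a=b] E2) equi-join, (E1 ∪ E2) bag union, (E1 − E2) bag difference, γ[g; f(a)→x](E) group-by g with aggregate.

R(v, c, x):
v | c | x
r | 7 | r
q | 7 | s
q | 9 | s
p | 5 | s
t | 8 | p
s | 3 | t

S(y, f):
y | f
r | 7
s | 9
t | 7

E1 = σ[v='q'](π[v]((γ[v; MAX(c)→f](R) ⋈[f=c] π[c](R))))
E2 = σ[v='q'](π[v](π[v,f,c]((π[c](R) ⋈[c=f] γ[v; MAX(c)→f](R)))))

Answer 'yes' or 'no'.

E1 row counts bottom-up:
  R → 6
  γ[v; MAX(c)→f](R) → 5
  R → 6
  π[c](R) → 6
  (γ[v; MAX(c)→f](R) ⋈[f=c] π[c](R)) → 6
  π[v]((γ[v; MAX(c)→f](R) ⋈[f=c] π[c](R))) → 6
  σ[v='q'](π[v]((γ[v; MAX(c)→f](R) ⋈[f=c] π[c](R)))) → 1
E2 row counts bottom-up:
  R → 6
  π[c](R) → 6
  R → 6
  γ[v; MAX(c)→f](R) → 5
  (π[c](R) ⋈[c=f] γ[v; MAX(c)→f](R)) → 6
  π[v,f,c]((π[c](R) ⋈[c=f] γ[v; MAX(c)→f](R))) → 6
  π[v](π[v,f,c]((π[c](R) ⋈[c=f] γ[v; MAX(c)→f](R)))) → 6
  σ[v='q'](π[v](π[v,f,c]((π[c](R) ⋈[c=f] γ[v; MAX(c)→f](R))))) → 1

E1 and E2 produce the same multiset:
v
q

yes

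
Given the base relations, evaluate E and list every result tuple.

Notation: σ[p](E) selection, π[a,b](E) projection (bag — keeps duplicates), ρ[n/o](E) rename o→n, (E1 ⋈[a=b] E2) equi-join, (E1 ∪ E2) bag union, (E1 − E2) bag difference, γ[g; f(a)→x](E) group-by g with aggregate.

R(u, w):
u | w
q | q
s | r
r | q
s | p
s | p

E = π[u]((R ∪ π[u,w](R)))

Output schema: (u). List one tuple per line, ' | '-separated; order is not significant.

Row counts bottom-up:
  R → 5
  R → 5
  π[u,w](R) → 5
  (R ∪ π[u,w](R)) → 10
  π[u]((R ∪ π[u,w](R))) → 10

== RESULT ==
u
q
q
r
r
s
s
s
s
s
s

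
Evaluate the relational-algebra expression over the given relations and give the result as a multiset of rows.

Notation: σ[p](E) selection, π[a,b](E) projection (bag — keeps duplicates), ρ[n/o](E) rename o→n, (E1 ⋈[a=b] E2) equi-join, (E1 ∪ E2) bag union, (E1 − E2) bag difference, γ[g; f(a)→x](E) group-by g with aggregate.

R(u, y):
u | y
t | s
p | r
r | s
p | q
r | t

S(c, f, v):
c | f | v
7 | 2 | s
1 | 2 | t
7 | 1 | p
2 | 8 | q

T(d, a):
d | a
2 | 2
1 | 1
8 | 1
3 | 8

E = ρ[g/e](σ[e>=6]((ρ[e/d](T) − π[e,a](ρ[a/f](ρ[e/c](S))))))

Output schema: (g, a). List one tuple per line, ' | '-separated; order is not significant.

Per-node cardinality:
  T → 4
  ρ[e/d](T) → 4
  S → 4
  ρ[e/c](S) → 4
  ρ[a/f](ρ[e/c](S)) → 4
  π[e,a](ρ[a/f](ρ[e/c](S))) → 4
  (ρ[e/d](T) − π[e,a](ρ[a/f](ρ[e/c](S)))) → 4
  σ[e>=6]((ρ[e/d](T) − π[e,a](ρ[a/f](ρ[e/c](S))))) → 1
  ρ[g/e](σ[e>=6]((ρ[e/d](T) − π[e,a](ρ[a/f](ρ[e/c](S)))))) → 1

== RESULT ==
g | a
8 | 1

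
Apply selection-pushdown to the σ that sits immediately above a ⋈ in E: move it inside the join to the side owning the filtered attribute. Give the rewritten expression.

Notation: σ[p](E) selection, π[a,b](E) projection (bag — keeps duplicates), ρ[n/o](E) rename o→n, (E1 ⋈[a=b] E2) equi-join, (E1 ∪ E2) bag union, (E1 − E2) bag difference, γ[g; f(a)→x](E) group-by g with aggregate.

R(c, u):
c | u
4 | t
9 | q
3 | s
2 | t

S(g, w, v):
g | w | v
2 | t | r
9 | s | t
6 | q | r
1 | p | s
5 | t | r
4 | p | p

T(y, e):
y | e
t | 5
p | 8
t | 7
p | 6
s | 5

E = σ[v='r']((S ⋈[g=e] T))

σ filters on v, owned by the left side.
E' = (σ[v='r'](S) ⋈[g=e] T)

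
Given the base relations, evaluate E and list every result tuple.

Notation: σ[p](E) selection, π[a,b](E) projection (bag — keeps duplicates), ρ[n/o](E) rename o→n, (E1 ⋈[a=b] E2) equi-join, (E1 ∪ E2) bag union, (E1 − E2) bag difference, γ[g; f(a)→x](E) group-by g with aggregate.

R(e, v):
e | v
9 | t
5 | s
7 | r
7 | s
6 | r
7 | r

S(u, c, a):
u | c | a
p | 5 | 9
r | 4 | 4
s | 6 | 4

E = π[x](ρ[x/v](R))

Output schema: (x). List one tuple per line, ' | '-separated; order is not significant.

Stepwise |·|:
  R → 6
  ρ[x/v](R) → 6
  π[x](ρ[x/v](R)) → 6

== RESULT ==
x
r
r
r
s
s
t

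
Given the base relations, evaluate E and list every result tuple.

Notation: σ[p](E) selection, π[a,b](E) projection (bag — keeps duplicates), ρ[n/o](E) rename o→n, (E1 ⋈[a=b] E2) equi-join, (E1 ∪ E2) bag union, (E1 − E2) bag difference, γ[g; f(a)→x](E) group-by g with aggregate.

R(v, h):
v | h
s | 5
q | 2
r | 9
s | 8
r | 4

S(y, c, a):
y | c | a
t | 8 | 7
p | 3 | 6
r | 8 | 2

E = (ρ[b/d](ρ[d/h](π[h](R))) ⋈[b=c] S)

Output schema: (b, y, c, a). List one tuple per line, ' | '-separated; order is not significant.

Subexpression sizes:
  R → 5
  π[h](R) → 5
  ρ[d/h](π[h](R)) → 5
  ρ[b/d](ρ[d/h](π[h](R))) → 5
  S → 3
  (ρ[b/d](ρ[d/h](π[h](R))) ⋈[b=c] S) → 2

== RESULT ==
b | y | c | a
8 | r | 8 | 2
8 | t | 8 | 7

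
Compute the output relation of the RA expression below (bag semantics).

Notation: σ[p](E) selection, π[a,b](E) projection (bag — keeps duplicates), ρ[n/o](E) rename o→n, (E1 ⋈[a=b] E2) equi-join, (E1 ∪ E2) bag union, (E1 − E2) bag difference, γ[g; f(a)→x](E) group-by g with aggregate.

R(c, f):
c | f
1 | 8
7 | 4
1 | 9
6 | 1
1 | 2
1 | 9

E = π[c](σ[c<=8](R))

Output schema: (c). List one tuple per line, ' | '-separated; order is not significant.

Per-node cardinality:
  R → 6
  σ[c<=8](R) → 6
  π[c](σ[c<=8](R)) → 6

== RESULT ==
c
1
1
1
1
6
7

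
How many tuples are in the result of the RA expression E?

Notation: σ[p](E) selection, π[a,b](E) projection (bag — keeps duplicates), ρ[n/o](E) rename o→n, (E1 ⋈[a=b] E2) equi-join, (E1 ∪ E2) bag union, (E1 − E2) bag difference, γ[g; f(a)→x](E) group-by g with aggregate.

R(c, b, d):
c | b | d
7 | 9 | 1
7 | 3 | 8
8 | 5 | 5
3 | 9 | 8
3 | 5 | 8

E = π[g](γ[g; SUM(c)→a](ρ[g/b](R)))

Subexpression sizes:
  R → 5
  ρ[g/b](R) → 5
  γ[g; SUM(c)→a](ρ[g/b](R)) → 3
  π[g](γ[g; SUM(c)→a](ρ[g/b](R))) → 3

|E| = 3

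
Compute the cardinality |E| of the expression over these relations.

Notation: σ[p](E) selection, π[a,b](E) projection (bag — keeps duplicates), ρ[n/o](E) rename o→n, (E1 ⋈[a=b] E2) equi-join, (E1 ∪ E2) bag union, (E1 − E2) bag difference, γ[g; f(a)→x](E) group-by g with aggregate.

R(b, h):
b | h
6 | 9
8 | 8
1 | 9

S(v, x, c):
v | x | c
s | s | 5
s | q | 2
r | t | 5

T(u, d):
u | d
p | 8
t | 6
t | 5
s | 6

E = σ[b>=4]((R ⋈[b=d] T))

Subexpression sizes:
  R → 3
  T → 4
  (R ⋈[b=d] T) → 3
  σ[b>=4]((R ⋈[b=d] T)) → 3

|E| = 3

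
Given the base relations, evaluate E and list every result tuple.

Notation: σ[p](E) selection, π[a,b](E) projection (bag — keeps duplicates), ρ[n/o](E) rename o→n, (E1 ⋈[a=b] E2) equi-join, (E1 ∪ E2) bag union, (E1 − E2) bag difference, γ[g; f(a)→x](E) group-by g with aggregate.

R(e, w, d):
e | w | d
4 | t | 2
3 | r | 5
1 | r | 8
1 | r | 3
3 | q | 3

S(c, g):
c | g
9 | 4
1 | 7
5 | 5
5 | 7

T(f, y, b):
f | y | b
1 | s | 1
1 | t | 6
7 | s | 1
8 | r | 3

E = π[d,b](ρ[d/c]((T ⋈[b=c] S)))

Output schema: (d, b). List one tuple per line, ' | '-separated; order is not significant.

Per-node cardinality:
  T → 4
  S → 4
  (T ⋈[b=c] S) → 2
  ρ[d/c]((T ⋈[b=c] S)) → 2
  π[d,b](ρ[d/c]((T ⋈[b=c] S))) → 2

== RESULT ==
d | b
1 | 1
1 | 1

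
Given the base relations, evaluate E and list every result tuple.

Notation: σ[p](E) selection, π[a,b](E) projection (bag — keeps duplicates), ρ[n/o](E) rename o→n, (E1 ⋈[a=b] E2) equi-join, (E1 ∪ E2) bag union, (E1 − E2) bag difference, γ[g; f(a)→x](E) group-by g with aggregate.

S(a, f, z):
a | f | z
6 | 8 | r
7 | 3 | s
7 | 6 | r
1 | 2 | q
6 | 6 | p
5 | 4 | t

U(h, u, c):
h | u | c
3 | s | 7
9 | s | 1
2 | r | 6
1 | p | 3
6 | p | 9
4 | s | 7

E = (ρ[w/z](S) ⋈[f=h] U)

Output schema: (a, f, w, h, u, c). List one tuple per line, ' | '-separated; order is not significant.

Stepwise |·|:
  S → 6
  ρ[w/z](S) → 6
  U → 6
  (ρ[w/z](S) ⋈[f=h] U) → 5

== RESULT ==
a | f | w | h | u | c
1 | 2 | q | 2 | r | 6
5 | 4 | t | 4 | s | 7
6 | 6 | p | 6 | p | 9
7 | 3 | s | 3 | s | 7
7 | 6 | r | 6 | p | 9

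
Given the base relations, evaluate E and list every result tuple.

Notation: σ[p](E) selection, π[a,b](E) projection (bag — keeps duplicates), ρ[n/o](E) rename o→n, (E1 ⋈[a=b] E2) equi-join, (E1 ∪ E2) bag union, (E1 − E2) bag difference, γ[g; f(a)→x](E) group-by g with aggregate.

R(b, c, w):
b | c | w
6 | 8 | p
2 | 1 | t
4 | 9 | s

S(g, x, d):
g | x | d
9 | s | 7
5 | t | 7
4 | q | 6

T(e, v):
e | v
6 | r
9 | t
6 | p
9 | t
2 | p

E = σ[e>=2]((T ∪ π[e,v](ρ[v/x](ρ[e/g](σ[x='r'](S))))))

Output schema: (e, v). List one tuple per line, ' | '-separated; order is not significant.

Stepwise |·|:
  T → 5
  S → 3
  σ[x='r'](S) → 0
  ρ[e/g](σ[x='r'](S)) → 0
  ρ[v/x](ρ[e/g](σ[x='r'](S))) → 0
  π[e,v](ρ[v/x](ρ[e/g](σ[x='r'](S)))) → 0
  (T ∪ π[e,v](ρ[v/x](ρ[e/g](σ[x='r'](S))))) → 5
  σ[e>=2]((T ∪ π[e,v](ρ[v/x](ρ[e/g](σ[x='r'](S)))))) → 5

== RESULT ==
e | v
2 | p
6 | p
6 | r
9 | t
9 | t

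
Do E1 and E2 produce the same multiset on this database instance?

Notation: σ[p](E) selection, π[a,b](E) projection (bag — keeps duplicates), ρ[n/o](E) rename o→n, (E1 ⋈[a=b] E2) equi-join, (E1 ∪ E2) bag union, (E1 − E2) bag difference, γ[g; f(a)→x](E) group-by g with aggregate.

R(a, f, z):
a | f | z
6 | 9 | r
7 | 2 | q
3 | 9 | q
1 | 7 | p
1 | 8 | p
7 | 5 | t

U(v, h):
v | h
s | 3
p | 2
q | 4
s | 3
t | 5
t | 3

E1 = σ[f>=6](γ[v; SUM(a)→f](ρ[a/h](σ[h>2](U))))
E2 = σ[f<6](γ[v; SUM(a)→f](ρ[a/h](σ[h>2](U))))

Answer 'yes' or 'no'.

E1 per-node cardinality:
  U → 6
  σ[h>2](U) → 5
  ρ[a/h](σ[h>2](U)) → 5
  γ[v; SUM(a)→f](ρ[a/h](σ[h>2](U))) → 3
  σ[f>=6](γ[v; SUM(a)→f](ρ[a/h](σ[h>2](U)))) → 2
E2 per-node cardinality:
  U → 6
  σ[h>2](U) → 5
  ρ[a/h](σ[h>2](U)) → 5
  γ[v; SUM(a)→f](ρ[a/h](σ[h>2](U))) → 3
  σ[f<6](γ[v; SUM(a)→f](ρ[a/h](σ[h>2](U)))) → 1

E1 result:
v | f
s | 6
t | 8
E2 result:
v | f
q | 4
Witness: ('t', 8) appears 1× in E1 but 0× in E2.

no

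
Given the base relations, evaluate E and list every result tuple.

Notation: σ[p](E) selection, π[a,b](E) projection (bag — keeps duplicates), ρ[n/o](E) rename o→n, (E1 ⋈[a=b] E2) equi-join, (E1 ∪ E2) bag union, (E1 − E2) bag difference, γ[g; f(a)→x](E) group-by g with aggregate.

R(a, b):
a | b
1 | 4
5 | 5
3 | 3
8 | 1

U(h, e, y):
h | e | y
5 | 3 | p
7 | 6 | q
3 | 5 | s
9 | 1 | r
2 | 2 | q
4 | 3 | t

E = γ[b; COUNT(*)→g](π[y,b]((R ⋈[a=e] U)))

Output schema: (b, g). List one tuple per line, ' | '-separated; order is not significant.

Per-node cardinality:
  R → 4
  U → 6
  (R ⋈[a=e] U) → 4
  π[y,b]((R ⋈[a=e] U)) → 4
  γ[b; COUNT(*)→g](π[y,b]((R ⋈[a=e] U))) → 3

== RESULT ==
b | g
3 | 2
4 | 1
5 | 1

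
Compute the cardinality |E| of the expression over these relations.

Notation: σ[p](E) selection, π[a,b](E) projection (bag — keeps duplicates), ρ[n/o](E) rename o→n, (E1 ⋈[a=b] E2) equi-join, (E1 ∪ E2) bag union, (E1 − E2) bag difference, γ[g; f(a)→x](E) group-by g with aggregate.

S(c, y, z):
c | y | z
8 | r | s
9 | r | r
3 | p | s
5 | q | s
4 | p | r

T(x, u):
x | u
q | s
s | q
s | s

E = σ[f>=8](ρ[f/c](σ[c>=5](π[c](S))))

Subexpression sizes:
  S → 5
  π[c](S) → 5
  σ[c>=5](π[c](S)) → 3
  ρ[f/c](σ[c>=5](π[c](S))) → 3
  σ[f>=8](ρ[f/c](σ[c>=5](π[c](S)))) → 2

|E| = 2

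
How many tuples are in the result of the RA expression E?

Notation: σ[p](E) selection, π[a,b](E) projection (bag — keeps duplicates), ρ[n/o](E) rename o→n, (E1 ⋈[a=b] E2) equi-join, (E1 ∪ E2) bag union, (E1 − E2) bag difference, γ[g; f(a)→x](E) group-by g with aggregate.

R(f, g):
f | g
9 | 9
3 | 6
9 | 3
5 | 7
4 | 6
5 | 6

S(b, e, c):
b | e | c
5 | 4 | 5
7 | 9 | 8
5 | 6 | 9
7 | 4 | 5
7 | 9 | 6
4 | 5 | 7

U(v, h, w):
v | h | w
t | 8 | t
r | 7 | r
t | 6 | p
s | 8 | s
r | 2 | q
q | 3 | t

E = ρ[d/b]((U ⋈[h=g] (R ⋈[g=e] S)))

Stepwise |·|:
  U → 6
  R → 6
  S → 6
  (R ⋈[g=e] S) → 5
  (U ⋈[h=g] (R ⋈[g=e] S)) → 3
  ρ[d/b]((U ⋈[h=g] (R ⋈[g=e] S))) → 3

|E| = 3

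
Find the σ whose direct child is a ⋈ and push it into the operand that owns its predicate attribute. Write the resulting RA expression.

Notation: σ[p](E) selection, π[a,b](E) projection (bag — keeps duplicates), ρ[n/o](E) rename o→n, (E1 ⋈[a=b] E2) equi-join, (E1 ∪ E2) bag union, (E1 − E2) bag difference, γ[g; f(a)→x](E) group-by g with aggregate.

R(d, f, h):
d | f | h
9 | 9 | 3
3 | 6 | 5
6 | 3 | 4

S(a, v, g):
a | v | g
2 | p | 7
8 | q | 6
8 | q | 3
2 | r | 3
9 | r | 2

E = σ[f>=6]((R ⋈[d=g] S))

σ filters on f, owned by the left side.
E' = (σ[f>=6](R) ⋈[d=g] S)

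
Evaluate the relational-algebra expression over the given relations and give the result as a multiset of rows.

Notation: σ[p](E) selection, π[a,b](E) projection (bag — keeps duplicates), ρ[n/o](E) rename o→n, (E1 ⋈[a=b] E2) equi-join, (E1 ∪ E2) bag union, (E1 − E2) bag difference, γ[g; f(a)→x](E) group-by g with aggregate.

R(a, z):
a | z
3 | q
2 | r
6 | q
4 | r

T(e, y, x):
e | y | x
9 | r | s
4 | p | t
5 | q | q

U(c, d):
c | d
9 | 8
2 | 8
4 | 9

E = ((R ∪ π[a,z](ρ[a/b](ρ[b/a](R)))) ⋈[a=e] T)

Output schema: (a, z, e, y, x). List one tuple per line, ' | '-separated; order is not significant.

Row counts bottom-up:
  R → 4
  R → 4
  ρ[b/a](R) → 4
  ρ[a/b](ρ[b/a](R)) → 4
  π[a,z](ρ[a/b](ρ[b/a](R))) → 4
  (R ∪ π[a,z](ρ[a/b](ρ[b/a](R)))) → 8
  T → 3
  ((R ∪ π[a,z](ρ[a/b](ρ[b/a](R)))) ⋈[a=e] T) → 2

== RESULT ==
a | z | e | y | x
4 | r | 4 | p | t
4 | r | 4 | p | t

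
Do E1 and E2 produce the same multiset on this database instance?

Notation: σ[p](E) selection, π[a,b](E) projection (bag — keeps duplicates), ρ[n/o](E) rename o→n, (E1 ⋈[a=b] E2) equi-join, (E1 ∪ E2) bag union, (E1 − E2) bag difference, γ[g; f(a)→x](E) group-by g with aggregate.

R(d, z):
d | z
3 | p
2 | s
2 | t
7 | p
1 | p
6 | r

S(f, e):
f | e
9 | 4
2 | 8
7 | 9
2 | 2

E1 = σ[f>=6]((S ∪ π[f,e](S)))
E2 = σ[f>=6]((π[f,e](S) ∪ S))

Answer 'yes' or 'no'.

E1 subexpression sizes:
  S → 4
  S → 4
  π[f,e](S) → 4
  (S ∪ π[f,e](S)) → 8
  σ[f>=6]((S ∪ π[f,e](S))) → 4
E2 subexpression sizes:
  S → 4
  π[f,e](S) → 4
  S → 4
  (π[f,e](S) ∪ S) → 8
  σ[f>=6]((π[f,e](S) ∪ S)) → 4

E1 and E2 produce the same multiset:
f | e
7 | 9
7 | 9
9 | 4
9 | 4

yes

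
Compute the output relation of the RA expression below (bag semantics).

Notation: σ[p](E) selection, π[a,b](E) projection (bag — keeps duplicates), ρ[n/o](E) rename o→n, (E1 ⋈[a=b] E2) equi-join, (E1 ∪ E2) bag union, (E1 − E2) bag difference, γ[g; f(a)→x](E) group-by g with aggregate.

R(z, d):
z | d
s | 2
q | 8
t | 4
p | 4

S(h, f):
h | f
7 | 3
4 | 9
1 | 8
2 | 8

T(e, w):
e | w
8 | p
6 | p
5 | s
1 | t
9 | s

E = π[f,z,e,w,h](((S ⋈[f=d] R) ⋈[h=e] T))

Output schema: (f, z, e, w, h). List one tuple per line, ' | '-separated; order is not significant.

Per-node cardinality:
  S → 4
  R → 4
  (S ⋈[f=d] R) → 2
  T → 5
  ((S ⋈[f=d] R) ⋈[h=e] T) → 1
  π[f,z,e,w,h](((S ⋈[f=d] R) ⋈[h=e] T)) → 1

== RESULT ==
f | z | e | w | h
8 | q | 1 | t | 1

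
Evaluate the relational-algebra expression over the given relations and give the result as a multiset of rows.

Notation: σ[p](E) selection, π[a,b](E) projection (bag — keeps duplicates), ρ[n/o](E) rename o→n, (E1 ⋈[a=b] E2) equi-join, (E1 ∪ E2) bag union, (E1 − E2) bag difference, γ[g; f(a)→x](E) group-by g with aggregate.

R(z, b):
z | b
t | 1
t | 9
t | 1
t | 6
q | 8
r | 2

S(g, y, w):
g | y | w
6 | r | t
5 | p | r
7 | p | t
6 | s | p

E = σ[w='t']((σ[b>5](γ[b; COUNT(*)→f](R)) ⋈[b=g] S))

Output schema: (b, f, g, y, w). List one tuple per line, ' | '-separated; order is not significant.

Per-node cardinality:
  R → 6
  γ[b; COUNT(*)→f](R) → 5
  σ[b>5](γ[b; COUNT(*)→f](R)) → 3
  S → 4
  (σ[b>5](γ[b; COUNT(*)→f](R)) ⋈[b=g] S) → 2
  σ[w='t']((σ[b>5](γ[b; COUNT(*)→f](R)) ⋈[b=g] S)) → 1

== RESULT ==
b | f | g | y | w
6 | 1 | 6 | r | t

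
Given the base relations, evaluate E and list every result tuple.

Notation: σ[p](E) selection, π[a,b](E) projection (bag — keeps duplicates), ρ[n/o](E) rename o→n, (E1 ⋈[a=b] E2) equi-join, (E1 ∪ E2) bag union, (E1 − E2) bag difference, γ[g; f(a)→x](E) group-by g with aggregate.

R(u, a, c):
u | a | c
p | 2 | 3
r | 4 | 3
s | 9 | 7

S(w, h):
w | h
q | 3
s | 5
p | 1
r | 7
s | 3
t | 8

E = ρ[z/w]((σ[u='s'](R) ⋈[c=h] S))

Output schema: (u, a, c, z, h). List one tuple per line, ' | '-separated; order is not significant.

Row counts bottom-up:
  R → 3
  σ[u='s'](R) → 1
  S → 6
  (σ[u='s'](R) ⋈[c=h] S) → 1
  ρ[z/w]((σ[u='s'](R) ⋈[c=h] S)) → 1

== RESULT ==
u | a | c | z | h
s | 9 | 7 | r | 7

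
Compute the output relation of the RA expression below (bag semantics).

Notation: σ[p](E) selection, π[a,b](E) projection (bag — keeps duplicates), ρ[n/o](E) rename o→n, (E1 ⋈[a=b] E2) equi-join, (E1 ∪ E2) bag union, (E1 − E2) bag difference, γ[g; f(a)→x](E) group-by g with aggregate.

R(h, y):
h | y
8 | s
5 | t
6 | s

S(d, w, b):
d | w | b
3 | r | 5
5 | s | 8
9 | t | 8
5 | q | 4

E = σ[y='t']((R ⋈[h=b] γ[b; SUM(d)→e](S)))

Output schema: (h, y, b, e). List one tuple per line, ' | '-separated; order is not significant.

Subexpression sizes:
  R → 3
  S → 4
  γ[b; SUM(d)→e](S) → 3
  (R ⋈[h=b] γ[b; SUM(d)→e](S)) → 2
  σ[y='t']((R ⋈[h=b] γ[b; SUM(d)→e](S))) → 1

== RESULT ==
h | y | b | e
5 | t | 5 | 3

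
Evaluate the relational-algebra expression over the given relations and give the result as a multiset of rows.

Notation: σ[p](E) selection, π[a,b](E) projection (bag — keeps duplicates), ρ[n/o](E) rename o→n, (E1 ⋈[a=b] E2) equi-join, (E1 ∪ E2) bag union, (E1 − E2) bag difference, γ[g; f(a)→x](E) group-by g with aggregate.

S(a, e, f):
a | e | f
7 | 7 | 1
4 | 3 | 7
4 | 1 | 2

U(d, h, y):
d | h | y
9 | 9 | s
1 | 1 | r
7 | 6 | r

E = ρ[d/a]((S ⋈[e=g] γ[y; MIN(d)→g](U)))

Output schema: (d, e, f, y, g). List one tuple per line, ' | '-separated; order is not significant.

Row counts bottom-up:
  S → 3
  U → 3
  γ[y; MIN(d)→g](U) → 2
  (S ⋈[e=g] γ[y; MIN(d)→g](U)) → 1
  ρ[d/a]((S ⋈[e=g] γ[y; MIN(d)→g](U))) → 1

== RESULT ==
d | e | f | y | g
4 | 1 | 2 | r | 1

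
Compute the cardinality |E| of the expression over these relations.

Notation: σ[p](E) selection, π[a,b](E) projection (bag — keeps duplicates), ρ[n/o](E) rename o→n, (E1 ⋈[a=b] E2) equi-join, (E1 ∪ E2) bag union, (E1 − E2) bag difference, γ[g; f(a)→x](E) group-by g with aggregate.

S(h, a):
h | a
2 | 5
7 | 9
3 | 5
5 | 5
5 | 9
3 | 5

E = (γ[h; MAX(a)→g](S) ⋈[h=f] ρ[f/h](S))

Per-node cardinality:
  S → 6
  γ[h; MAX(a)→g](S) → 4
  S → 6
  ρ[f/h](S) → 6
  (γ[h; MAX(a)→g](S) ⋈[h=f] ρ[f/h](S)) → 6

|E| = 6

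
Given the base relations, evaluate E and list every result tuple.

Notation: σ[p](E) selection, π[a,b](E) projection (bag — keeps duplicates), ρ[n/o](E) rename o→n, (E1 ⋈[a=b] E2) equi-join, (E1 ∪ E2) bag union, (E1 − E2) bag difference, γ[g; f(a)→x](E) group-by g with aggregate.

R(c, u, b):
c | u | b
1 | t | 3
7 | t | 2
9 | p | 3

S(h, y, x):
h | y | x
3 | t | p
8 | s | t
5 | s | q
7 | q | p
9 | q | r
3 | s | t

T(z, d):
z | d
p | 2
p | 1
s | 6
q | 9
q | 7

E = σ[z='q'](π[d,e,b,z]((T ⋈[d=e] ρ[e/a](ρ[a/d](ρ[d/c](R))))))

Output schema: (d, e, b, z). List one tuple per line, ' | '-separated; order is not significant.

Row counts bottom-up:
  T → 5
  R → 3
  ρ[d/c](R) → 3
  ρ[a/d](ρ[d/c](R)) → 3
  ρ[e/a](ρ[a/d](ρ[d/c](R))) → 3
  (T ⋈[d=e] ρ[e/a](ρ[a/d](ρ[d/c](R)))) → 3
  π[d,e,b,z]((T ⋈[d=e] ρ[e/a](ρ[a/d](ρ[d/c](R))))) → 3
  σ[z='q'](π[d,e,b,z]((T ⋈[d=e] ρ[e/a](ρ[a/d](ρ[d/c](R)))))) → 2

== RESULT ==
d | e | b | z
7 | 7 | 2 | q
9 | 9 | 3 | q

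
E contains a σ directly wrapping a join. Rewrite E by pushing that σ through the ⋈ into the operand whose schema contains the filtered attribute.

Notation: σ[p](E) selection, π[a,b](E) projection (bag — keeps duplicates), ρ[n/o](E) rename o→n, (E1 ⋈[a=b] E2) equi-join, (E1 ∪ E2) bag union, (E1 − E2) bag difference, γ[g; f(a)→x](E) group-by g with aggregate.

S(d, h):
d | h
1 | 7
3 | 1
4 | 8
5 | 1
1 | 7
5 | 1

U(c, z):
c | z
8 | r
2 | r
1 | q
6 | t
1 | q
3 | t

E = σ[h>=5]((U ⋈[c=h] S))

σ filters on h, owned by the right side.
E' = (U ⋈[c=h] σ[h>=5](S))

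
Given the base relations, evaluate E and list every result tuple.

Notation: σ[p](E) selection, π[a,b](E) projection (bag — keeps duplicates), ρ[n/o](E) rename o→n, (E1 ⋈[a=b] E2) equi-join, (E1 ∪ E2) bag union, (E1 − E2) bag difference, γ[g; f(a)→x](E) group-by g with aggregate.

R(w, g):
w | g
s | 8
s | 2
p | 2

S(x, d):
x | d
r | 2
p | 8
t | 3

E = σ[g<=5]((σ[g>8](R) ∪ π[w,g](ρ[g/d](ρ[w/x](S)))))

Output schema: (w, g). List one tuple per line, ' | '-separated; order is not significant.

Stepwise |·|:
  R → 3
  σ[g>8](R) → 0
  S → 3
  ρ[w/x](S) → 3
  ρ[g/d](ρ[w/x](S)) → 3
  π[w,g](ρ[g/d](ρ[w/x](S))) → 3
  (σ[g>8](R) ∪ π[w,g](ρ[g/d](ρ[w/x](S)))) → 3
  σ[g<=5]((σ[g>8](R) ∪ π[w,g](ρ[g/d](ρ[w/x](S))))) → 2

== RESULT ==
w | g
r | 2
t | 3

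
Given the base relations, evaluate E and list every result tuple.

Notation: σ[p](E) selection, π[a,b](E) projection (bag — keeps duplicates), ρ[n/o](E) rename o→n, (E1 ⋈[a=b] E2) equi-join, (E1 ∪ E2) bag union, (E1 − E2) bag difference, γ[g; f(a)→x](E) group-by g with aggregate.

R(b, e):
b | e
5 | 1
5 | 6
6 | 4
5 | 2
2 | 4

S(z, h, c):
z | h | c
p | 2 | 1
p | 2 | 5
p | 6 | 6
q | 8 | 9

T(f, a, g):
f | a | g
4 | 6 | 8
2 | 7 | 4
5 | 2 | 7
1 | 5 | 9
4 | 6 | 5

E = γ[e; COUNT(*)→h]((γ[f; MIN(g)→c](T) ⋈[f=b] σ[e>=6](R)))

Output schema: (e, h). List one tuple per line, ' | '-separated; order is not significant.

Per-node cardinality:
  T → 5
  γ[f; MIN(g)→c](T) → 4
  R → 5
  σ[e>=6](R) → 1
  (γ[f; MIN(g)→c](T) ⋈[f=b] σ[e>=6](R)) → 1
  γ[e; COUNT(*)→h]((γ[f; MIN(g)→c](T) ⋈[f=b] σ[e>=6](R))) → 1

== RESULT ==
e | h
6 | 1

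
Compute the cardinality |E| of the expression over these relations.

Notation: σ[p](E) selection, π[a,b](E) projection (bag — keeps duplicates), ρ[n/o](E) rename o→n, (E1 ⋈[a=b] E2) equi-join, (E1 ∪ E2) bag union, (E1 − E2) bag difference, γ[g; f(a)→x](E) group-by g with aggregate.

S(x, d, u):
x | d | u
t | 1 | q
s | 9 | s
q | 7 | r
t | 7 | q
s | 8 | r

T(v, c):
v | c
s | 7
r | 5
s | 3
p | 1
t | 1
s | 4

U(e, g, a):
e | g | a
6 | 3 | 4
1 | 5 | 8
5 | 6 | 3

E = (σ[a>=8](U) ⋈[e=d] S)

Per-node cardinality:
  U → 3
  σ[a>=8](U) → 1
  S → 5
  (σ[a>=8](U) ⋈[e=d] S) → 1

|E| = 1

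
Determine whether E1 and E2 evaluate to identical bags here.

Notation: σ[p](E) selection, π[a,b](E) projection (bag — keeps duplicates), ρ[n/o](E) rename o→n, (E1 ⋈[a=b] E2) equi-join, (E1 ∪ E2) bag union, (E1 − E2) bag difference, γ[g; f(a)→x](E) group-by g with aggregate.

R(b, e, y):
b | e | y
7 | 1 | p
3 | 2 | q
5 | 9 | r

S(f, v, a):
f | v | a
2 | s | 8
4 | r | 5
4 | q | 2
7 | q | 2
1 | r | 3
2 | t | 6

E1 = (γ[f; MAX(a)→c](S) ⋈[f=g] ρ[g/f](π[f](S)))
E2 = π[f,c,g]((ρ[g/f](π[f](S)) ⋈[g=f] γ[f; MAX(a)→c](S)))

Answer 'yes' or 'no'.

E1 per-node cardinality:
  S → 6
  γ[f; MAX(a)→c](S) → 4
  S → 6
  π[f](S) → 6
  ρ[g/f](π[f](S)) → 6
  (γ[f; MAX(a)→c](S) ⋈[f=g] ρ[g/f](π[f](S))) → 6
E2 per-node cardinality:
  S → 6
  π[f](S) → 6
  ρ[g/f](π[f](S)) → 6
  S → 6
  γ[f; MAX(a)→c](S) → 4
  (ρ[g/f](π[f](S)) ⋈[g=f] γ[f; MAX(a)→c](S)) → 6
  π[f,c,g]((ρ[g/f](π[f](S)) ⋈[g=f] γ[f; MAX(a)→c](S))) → 6

E1 and E2 produce the same multiset:
f | c | g
1 | 3 | 1
2 | 8 | 2
2 | 8 | 2
4 | 5 | 4
4 | 5 | 4
7 | 2 | 7

yes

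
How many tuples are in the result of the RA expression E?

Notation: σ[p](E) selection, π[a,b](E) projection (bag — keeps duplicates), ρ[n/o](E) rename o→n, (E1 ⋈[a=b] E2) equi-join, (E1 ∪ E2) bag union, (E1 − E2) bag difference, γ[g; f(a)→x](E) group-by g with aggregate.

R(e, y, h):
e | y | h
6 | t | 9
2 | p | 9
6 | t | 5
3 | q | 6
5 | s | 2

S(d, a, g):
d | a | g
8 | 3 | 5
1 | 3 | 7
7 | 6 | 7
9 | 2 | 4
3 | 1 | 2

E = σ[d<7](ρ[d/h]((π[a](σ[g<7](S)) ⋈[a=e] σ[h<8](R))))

Per-node cardinality:
  S → 5
  σ[g<7](S) → 3
  π[a](σ[g<7](S)) → 3
  R → 5
  σ[h<8](R) → 3
  (π[a](σ[g<7](S)) ⋈[a=e] σ[h<8](R)) → 1
  ρ[d/h]((π[a](σ[g<7](S)) ⋈[a=e] σ[h<8](R))) → 1
  σ[d<7](ρ[d/h]((π[a](σ[g<7](S)) ⋈[a=e] σ[h<8](R)))) → 1

|E| = 1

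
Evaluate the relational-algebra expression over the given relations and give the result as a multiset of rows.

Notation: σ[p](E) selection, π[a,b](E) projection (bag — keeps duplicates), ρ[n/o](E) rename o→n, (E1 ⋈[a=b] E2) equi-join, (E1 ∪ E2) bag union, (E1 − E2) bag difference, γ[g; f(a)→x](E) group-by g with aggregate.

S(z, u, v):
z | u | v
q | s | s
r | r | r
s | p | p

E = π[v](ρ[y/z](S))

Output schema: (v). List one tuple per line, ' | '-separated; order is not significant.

Subexpression sizes:
  S → 3
  ρ[y/z](S) → 3
  π[v](ρ[y/z](S)) → 3

== RESULT ==
v
p
r
s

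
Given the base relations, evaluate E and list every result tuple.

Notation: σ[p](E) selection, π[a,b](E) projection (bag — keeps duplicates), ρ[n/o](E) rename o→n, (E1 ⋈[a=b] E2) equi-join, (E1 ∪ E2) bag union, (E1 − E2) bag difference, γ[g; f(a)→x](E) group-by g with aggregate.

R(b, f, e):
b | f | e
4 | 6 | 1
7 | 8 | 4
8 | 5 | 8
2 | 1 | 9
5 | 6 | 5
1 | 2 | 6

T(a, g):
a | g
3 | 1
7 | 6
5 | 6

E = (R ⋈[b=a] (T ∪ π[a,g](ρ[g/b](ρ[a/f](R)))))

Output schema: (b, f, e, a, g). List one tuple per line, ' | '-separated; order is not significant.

Per-node cardinality:
  R → 6
  T → 3
  R → 6
  ρ[a/f](R) → 6
  ρ[g/b](ρ[a/f](R)) → 6
  π[a,g](ρ[g/b](ρ[a/f](R))) → 6
  (T ∪ π[a,g](ρ[g/b](ρ[a/f](R)))) → 9
  (R ⋈[b=a] (T ∪ π[a,g](ρ[g/b](ρ[a/f](R))))) → 6

== RESULT ==
b | f | e | a | g
1 | 2 | 6 | 1 | 2
2 | 1 | 9 | 2 | 1
5 | 6 | 5 | 5 | 6
5 | 6 | 5 | 5 | 8
7 | 8 | 4 | 7 | 6
8 | 5 | 8 | 8 | 7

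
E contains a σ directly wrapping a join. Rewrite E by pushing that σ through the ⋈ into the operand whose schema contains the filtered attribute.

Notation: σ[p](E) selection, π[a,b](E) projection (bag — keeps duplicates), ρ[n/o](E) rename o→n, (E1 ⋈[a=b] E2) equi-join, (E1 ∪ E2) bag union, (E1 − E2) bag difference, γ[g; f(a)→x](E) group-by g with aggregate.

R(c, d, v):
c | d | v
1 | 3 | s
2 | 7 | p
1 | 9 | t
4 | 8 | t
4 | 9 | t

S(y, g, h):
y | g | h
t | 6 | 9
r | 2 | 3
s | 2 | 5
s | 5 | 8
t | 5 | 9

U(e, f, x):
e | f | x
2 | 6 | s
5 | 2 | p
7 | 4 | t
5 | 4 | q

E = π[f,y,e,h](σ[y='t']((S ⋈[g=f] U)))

σ filters on y, owned by the left side.
E' = π[f,y,e,h]((σ[y='t'](S) ⋈[g=f] U))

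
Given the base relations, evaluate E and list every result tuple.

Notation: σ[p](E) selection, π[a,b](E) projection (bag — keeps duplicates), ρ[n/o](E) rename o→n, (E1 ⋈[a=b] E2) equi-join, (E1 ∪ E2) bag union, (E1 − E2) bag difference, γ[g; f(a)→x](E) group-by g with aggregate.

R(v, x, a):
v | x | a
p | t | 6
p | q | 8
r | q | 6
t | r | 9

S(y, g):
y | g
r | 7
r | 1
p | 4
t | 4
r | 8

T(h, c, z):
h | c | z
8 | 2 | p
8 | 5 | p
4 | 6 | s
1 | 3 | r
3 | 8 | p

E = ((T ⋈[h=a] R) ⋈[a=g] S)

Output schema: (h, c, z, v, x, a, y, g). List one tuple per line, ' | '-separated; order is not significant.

Stepwise |·|:
  T → 5
  R → 4
  (T ⋈[h=a] R) → 2
  S → 5
  ((T ⋈[h=a] R) ⋈[a=g] S) → 2

== RESULT ==
h | c | z | v | x | a | y | g
8 | 2 | p | p | q | 8 | r | 8
8 | 5 | p | p | q | 8 | r | 8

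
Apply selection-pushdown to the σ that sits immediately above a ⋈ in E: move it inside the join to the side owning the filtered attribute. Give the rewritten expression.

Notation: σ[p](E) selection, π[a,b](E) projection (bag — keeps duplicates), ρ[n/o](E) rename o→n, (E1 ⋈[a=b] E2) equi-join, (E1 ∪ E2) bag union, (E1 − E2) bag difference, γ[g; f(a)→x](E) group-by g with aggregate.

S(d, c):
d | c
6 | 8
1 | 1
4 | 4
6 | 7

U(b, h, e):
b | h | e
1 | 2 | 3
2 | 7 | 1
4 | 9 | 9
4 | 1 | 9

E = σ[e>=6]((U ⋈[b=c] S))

σ filters on e, owned by the left side.
E' = (σ[e>=6](U) ⋈[b=c] S)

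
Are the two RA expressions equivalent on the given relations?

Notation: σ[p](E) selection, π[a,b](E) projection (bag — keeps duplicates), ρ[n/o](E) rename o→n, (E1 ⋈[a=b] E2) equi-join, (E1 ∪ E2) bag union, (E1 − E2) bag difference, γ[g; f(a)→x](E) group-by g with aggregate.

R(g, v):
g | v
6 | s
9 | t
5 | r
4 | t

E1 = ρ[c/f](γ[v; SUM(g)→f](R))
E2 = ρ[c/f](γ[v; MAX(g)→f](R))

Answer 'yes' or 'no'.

E1 row counts bottom-up:
  R → 4
  γ[v; SUM(g)→f](R) → 3
  ρ[c/f](γ[v; SUM(g)→f](R)) → 3
E2 row counts bottom-up:
  R → 4
  γ[v; MAX(g)→f](R) → 3
  ρ[c/f](γ[v; MAX(g)→f](R)) → 3

E1 result:
v | c
r | 5
s | 6
t | 13
E2 result:
v | c
r | 5
s | 6
t | 9
Witness: ('t', 9) appears 0× in E1 but 1× in E2.

no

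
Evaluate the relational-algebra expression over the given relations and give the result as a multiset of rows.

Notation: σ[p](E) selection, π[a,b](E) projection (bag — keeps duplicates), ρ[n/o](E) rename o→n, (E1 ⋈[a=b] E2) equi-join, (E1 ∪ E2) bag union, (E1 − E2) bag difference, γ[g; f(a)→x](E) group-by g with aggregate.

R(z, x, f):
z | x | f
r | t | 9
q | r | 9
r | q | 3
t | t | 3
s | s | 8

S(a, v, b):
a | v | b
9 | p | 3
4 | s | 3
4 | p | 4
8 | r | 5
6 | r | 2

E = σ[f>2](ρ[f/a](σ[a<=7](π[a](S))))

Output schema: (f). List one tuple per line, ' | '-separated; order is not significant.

Stepwise |·|:
  S → 5
  π[a](S) → 5
  σ[a<=7](π[a](S)) → 3
  ρ[f/a](σ[a<=7](π[a](S))) → 3
  σ[f>2](ρ[f/a](σ[a<=7](π[a](S)))) → 3

== RESULT ==
f
4
4
6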